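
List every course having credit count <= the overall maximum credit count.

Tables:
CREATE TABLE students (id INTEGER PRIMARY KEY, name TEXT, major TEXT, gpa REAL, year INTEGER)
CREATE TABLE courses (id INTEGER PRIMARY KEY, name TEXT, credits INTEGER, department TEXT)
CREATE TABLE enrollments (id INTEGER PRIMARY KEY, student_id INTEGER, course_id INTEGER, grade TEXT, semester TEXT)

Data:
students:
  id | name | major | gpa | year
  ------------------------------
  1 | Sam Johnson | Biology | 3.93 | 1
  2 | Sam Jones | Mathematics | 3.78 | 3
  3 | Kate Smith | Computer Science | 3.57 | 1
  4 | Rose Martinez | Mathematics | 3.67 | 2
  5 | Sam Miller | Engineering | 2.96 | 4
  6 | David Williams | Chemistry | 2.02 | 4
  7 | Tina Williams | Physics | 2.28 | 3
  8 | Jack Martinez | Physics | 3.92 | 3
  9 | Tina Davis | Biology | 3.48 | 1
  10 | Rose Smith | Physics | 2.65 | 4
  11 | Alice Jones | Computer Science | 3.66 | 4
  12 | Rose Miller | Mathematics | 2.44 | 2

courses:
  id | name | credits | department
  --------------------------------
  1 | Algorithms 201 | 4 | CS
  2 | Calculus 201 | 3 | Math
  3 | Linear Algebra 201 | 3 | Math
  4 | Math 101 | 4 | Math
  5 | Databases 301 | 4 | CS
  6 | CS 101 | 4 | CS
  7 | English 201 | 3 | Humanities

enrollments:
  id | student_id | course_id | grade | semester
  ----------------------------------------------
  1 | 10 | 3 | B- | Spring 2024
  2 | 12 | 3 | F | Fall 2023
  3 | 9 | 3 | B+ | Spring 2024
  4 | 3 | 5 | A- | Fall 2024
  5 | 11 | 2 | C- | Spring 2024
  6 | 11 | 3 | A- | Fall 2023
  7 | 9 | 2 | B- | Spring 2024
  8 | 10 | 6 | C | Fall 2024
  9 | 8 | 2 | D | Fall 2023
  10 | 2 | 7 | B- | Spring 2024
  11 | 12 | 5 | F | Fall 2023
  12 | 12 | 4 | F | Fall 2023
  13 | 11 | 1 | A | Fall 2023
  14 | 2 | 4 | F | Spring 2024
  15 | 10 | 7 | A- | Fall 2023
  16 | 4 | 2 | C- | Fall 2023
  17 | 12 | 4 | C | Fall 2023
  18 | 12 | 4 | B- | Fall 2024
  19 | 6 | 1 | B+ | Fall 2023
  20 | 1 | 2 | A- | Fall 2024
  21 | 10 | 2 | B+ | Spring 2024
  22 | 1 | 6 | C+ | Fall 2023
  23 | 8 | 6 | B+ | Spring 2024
SELECT name, credits FROM courses WHERE credits <= (SELECT MAX(credits) FROM courses)

Execution result:
name | credits
Algorithms 201 | 4
Calculus 201 | 3
Linear Algebra 201 | 3
Math 101 | 4
Databases 301 | 4
CS 101 | 4
English 201 | 3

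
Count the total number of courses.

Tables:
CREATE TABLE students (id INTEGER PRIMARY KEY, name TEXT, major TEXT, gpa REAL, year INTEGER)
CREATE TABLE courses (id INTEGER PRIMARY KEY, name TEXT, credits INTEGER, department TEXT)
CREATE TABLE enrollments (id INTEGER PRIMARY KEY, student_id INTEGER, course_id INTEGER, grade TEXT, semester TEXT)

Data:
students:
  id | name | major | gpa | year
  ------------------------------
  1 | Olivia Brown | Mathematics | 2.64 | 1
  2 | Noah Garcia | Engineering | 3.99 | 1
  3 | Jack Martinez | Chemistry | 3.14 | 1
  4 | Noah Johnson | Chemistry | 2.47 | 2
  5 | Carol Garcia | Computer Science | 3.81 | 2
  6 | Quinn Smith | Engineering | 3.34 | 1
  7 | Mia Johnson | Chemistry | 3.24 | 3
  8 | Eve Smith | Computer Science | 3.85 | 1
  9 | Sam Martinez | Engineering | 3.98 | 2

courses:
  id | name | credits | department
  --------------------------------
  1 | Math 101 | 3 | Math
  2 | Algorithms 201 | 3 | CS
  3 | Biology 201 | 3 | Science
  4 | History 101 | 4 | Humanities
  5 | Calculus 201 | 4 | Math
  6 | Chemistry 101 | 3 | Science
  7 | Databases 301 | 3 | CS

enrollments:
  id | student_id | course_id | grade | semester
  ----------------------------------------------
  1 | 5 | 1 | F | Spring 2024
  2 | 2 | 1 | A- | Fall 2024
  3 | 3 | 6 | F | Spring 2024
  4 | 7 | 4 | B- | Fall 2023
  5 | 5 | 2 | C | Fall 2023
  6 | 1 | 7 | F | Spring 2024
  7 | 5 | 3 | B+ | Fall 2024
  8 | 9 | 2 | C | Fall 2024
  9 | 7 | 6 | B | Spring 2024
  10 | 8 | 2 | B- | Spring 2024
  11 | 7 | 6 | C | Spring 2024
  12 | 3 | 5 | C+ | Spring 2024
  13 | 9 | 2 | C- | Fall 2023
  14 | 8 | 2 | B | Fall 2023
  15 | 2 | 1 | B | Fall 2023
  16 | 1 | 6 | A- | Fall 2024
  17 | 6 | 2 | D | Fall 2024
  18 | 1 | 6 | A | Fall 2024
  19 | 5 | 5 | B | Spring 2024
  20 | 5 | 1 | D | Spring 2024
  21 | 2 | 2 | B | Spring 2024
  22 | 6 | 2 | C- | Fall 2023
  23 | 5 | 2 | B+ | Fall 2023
SELECT COUNT(*) FROM courses

Execution result:
7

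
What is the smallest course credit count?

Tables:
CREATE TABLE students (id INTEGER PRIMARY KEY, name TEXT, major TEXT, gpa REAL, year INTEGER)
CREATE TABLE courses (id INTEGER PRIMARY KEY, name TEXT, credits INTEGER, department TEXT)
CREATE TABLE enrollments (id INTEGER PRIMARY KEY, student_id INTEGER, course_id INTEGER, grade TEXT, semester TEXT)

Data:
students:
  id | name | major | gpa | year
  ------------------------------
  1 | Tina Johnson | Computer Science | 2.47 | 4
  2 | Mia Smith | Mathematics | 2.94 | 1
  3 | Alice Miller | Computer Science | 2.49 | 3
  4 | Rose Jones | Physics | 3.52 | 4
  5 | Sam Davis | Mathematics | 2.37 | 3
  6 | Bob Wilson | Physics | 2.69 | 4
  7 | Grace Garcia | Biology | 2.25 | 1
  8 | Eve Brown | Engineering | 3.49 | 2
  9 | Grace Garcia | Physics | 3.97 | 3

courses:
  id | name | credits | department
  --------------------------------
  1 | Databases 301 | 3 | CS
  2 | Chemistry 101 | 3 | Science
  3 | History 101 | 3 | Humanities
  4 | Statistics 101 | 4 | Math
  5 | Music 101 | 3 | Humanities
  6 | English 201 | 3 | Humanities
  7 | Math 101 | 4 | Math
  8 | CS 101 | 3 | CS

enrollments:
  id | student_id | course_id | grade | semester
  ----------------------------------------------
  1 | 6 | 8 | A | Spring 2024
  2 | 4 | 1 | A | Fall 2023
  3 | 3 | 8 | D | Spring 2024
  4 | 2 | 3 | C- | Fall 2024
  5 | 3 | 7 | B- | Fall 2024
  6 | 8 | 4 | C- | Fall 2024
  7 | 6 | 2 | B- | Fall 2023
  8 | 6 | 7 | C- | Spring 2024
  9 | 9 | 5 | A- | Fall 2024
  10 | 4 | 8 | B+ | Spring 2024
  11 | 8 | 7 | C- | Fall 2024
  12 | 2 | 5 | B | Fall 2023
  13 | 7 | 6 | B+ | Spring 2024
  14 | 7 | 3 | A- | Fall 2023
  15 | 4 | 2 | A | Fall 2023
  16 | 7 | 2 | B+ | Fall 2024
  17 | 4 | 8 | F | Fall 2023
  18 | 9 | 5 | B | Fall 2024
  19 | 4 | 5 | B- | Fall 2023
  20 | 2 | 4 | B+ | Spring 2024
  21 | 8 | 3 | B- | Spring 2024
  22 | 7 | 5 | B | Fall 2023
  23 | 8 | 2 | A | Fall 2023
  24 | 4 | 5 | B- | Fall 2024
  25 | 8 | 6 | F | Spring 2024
SELECT MIN(credits) FROM courses

Execution result:
3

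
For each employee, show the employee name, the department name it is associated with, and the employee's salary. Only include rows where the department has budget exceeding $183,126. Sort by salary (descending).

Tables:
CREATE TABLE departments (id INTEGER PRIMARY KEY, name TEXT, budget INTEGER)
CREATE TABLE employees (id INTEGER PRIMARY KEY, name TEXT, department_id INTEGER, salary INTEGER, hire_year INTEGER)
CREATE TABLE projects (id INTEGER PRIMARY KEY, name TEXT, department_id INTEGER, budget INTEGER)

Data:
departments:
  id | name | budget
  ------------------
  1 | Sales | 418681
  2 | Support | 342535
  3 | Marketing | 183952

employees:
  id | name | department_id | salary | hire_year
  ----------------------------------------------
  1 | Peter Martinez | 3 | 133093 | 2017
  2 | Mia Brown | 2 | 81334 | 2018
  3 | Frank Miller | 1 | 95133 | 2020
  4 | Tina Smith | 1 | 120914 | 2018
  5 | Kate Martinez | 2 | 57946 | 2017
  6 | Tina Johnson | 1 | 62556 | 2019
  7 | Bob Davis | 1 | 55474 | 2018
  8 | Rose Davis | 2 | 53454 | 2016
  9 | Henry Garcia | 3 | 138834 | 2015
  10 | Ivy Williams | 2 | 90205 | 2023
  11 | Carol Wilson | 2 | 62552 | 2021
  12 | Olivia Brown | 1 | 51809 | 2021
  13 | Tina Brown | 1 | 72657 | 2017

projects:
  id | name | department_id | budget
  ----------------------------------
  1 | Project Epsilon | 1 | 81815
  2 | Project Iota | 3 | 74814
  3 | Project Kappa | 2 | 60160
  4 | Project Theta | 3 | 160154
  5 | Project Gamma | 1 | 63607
SELECT c.name, p.name AS department, c.salary FROM employees c JOIN departments p ON c.department_id = p.id WHERE p.budget > 183126 ORDER BY c.salary DESC

Execution result:
name | department | salary
Henry Garcia | Marketing | 138834
Peter Martinez | Marketing | 133093
Tina Smith | Sales | 120914
Frank Miller | Sales | 95133
Ivy Williams | Support | 90205
Mia Brown | Support | 81334
Tina Brown | Sales | 72657
Tina Johnson | Sales | 62556
Carol Wilson | Support | 62552
Kate Martinez | Support | 57946
Bob Davis | Sales | 55474
Rose Davis | Support | 53454
Olivia Brown | Sales | 51809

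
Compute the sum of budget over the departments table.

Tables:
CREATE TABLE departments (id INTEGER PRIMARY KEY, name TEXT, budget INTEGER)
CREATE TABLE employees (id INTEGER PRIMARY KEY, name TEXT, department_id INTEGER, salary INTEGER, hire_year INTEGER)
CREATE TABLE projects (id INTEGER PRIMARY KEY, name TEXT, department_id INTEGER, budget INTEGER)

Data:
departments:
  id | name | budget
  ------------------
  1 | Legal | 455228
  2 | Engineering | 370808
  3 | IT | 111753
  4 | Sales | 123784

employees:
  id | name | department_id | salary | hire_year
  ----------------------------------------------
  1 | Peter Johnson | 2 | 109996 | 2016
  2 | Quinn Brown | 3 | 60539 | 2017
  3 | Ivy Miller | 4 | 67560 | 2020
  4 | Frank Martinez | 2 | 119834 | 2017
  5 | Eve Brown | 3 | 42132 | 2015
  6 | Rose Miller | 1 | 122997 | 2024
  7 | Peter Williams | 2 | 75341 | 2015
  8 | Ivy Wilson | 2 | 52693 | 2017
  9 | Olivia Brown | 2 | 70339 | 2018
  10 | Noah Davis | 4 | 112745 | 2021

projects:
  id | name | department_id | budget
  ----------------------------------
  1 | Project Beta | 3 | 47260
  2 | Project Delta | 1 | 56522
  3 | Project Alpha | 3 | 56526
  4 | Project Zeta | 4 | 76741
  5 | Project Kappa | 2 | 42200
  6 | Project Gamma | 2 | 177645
SELECT SUM(budget) FROM departments

Execution result:
1061573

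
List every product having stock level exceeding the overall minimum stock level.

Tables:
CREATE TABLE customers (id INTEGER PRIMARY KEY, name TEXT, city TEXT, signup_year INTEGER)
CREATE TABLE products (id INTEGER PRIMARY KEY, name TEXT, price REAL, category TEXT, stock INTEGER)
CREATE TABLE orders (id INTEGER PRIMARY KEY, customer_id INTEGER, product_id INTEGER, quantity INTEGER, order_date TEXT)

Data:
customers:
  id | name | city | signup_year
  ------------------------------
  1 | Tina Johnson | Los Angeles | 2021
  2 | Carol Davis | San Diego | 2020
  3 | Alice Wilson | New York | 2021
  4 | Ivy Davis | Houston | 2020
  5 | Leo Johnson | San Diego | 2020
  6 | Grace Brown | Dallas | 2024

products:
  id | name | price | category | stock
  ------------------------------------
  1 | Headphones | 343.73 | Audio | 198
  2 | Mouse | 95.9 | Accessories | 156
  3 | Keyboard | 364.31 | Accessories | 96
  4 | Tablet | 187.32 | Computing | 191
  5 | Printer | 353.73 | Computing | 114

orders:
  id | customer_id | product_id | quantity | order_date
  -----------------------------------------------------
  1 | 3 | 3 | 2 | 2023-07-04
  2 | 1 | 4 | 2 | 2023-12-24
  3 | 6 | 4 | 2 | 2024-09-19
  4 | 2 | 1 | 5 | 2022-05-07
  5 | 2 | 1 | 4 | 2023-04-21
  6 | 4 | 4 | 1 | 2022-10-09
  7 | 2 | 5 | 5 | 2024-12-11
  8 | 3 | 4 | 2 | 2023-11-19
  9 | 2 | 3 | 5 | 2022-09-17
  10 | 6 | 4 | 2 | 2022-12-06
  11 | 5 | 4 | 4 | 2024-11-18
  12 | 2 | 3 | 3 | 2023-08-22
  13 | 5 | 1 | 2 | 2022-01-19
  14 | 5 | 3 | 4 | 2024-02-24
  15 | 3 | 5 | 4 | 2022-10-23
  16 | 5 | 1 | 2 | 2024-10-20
SELECT name, stock FROM products WHERE stock > (SELECT MIN(stock) FROM products)

Execution result:
name | stock
Headphones | 198
Mouse | 156
Tablet | 191
Printer | 114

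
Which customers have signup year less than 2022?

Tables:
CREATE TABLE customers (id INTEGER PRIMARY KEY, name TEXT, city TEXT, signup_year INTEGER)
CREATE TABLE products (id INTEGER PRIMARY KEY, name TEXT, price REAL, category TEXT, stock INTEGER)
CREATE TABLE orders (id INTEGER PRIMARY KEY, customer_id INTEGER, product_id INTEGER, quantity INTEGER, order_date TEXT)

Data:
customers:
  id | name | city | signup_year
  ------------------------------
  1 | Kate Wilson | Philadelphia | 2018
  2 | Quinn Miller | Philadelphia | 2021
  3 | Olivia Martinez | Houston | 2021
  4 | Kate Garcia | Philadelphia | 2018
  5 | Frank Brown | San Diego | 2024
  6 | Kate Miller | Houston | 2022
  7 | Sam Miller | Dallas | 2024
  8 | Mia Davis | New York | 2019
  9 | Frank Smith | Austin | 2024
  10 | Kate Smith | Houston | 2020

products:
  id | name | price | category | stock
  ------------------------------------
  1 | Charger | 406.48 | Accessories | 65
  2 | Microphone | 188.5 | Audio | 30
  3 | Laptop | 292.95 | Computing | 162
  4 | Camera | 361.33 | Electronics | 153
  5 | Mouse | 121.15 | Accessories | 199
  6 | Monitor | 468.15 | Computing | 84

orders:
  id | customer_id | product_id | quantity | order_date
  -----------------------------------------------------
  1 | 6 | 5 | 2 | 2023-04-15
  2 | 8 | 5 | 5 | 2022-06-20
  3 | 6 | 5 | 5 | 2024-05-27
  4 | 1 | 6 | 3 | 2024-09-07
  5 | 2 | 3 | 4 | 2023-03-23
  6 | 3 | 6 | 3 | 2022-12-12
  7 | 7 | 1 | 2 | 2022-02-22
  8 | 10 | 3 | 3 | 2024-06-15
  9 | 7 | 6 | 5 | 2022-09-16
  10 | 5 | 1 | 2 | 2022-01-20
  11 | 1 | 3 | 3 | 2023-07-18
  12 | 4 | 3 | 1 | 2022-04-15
SELECT name, signup_year FROM customers WHERE signup_year < 2022

Execution result:
name | signup_year
Kate Wilson | 2018
Quinn Miller | 2021
Olivia Martinez | 2021
Kate Garcia | 2018
Mia Davis | 2019
Kate Smith | 2020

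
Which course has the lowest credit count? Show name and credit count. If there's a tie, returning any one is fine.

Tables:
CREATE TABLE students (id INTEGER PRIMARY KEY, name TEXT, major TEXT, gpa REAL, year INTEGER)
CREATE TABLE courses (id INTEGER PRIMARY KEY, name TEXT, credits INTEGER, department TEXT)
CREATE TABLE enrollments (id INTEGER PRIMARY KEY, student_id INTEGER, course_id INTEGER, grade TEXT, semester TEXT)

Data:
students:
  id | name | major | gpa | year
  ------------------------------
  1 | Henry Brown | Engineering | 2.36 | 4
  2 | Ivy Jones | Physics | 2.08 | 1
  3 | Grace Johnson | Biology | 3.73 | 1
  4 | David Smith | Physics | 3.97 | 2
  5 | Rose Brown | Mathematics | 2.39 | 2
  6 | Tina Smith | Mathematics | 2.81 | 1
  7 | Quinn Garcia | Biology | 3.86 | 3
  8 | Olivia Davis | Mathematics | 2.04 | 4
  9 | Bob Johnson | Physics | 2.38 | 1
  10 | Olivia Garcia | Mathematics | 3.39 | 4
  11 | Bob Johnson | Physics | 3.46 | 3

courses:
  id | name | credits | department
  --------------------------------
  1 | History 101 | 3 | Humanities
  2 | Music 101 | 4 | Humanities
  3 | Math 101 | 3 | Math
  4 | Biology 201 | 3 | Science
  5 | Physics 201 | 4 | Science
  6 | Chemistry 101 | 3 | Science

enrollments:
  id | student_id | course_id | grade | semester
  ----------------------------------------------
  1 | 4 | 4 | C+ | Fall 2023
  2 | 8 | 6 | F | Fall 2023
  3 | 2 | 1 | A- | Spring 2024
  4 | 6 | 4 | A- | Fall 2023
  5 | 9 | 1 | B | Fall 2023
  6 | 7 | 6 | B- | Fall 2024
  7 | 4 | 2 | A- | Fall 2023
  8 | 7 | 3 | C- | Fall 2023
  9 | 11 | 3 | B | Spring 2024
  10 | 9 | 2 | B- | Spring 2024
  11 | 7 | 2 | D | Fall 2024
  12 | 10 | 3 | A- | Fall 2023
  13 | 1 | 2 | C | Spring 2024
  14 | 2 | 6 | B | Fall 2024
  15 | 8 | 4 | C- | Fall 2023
SELECT name, credits FROM courses ORDER BY credits ASC LIMIT 1

Execution result:
name | credits
History 101 | 3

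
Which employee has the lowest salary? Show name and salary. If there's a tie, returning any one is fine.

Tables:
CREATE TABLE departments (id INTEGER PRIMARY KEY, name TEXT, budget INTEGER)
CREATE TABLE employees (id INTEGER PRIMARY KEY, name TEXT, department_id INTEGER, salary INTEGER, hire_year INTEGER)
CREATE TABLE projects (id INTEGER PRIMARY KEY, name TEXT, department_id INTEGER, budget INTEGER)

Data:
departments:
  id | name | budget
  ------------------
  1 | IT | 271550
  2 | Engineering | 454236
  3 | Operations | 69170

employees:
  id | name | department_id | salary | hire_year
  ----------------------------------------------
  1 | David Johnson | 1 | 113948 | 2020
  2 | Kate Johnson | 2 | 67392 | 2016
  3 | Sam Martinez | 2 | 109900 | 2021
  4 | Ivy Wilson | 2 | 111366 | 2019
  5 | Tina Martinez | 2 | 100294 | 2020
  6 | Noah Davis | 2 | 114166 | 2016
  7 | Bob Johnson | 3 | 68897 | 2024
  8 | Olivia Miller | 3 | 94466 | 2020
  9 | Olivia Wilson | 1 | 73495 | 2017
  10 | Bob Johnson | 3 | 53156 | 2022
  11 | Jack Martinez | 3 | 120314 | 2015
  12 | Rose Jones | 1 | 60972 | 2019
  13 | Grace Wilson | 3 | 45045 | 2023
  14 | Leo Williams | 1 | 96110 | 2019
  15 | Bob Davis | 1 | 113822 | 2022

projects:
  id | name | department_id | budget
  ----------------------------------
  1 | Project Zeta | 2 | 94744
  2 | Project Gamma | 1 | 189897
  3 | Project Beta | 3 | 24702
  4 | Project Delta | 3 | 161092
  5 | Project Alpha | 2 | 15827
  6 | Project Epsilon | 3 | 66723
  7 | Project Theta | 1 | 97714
SELECT name, salary FROM employees ORDER BY salary ASC LIMIT 1

Execution result:
name | salary
Grace Wilson | 45045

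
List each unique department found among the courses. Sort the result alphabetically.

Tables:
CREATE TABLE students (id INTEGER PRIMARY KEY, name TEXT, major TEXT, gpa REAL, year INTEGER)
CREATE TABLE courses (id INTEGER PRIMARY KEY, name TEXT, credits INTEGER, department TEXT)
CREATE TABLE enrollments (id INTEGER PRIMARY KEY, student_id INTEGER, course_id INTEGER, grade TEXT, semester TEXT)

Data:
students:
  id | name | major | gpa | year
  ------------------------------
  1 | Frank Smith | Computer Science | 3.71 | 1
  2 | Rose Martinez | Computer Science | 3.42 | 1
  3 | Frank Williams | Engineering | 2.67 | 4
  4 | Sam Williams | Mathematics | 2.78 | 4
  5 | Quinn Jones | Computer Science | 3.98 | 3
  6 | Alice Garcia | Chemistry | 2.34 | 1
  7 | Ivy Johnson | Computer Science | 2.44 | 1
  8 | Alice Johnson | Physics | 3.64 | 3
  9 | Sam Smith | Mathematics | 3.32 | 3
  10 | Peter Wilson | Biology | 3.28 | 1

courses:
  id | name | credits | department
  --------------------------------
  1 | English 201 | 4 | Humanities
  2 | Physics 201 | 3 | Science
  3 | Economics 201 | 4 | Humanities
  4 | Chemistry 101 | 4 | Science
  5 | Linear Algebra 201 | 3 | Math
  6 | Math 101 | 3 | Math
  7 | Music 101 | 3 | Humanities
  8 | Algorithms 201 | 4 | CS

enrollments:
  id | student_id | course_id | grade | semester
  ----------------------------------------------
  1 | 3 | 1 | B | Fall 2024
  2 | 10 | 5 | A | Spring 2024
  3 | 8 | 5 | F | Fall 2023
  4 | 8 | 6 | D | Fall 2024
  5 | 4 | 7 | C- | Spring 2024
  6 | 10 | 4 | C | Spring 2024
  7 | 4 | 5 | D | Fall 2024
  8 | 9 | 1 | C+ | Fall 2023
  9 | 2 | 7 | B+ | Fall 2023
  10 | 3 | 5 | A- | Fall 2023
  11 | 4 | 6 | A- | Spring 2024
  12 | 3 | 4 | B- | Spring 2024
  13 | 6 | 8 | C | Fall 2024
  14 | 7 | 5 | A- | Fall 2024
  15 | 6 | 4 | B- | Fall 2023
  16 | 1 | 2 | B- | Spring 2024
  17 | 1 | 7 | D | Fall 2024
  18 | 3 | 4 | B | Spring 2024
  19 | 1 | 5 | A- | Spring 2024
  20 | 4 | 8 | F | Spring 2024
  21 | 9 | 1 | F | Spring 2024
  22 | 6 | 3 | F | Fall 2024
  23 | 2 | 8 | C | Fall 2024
SELECT DISTINCT department FROM courses ORDER BY department

Execution result:
department
CS
Humanities
Math
Science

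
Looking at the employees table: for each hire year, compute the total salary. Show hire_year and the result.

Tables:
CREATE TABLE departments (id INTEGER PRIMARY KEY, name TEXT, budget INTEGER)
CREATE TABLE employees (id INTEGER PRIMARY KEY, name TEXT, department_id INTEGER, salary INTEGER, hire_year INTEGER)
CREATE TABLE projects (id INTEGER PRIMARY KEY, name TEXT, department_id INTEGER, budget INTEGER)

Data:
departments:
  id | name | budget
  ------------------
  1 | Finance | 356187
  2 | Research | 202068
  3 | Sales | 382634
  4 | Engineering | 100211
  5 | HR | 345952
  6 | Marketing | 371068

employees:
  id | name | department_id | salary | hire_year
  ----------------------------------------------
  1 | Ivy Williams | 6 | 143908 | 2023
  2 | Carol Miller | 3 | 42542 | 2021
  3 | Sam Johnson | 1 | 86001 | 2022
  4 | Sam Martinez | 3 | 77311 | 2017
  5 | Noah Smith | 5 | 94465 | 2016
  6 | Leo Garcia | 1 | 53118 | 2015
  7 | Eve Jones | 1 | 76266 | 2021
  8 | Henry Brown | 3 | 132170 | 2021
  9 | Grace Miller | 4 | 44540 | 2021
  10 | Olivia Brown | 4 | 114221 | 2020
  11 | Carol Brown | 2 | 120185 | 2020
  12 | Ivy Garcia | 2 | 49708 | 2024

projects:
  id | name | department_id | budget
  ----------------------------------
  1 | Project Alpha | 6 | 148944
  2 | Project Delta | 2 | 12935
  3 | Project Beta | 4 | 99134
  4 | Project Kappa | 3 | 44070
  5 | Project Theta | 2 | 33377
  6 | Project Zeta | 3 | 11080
SELECT hire_year, SUM(salary) AS sum_salary FROM employees GROUP BY hire_year

Execution result:
hire_year | sum_salary
2015 | 53118
2016 | 94465
2017 | 77311
2020 | 234406
2021 | 295518
2022 | 86001
2023 | 143908
2024 | 49708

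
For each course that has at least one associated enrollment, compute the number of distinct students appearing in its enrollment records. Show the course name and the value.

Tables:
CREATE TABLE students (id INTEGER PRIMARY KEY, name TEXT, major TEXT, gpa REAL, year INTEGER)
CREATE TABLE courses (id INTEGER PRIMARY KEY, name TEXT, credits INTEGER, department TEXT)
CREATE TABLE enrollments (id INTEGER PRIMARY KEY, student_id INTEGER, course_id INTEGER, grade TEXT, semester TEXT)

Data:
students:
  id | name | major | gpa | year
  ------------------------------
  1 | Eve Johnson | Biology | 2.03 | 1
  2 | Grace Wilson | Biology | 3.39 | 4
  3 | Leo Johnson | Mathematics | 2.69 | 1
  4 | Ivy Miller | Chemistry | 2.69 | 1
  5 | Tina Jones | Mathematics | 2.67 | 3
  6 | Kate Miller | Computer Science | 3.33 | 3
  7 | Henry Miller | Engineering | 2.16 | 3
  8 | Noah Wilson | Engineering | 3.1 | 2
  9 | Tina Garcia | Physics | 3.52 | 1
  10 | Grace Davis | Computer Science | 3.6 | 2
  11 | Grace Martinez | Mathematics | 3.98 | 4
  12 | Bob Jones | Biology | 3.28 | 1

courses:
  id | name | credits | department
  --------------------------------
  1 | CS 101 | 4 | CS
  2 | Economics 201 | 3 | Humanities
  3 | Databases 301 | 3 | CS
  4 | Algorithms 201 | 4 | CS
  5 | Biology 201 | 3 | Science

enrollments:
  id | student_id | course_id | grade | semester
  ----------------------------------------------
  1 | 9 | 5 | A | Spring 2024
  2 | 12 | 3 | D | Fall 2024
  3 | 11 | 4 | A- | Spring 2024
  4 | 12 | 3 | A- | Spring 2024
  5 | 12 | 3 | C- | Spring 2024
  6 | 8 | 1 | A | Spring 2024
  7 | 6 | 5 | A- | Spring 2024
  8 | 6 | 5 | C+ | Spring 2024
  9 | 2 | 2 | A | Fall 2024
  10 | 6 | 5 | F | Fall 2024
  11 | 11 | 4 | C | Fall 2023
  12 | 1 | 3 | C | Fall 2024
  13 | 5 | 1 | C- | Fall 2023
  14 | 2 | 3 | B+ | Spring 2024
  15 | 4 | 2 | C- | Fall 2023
SELECT p.name, COUNT(DISTINCT c.student_id) AS distinct_student_count FROM enrollments c JOIN courses p ON c.course_id = p.id GROUP BY p.id, p.name

Execution result:
name | distinct_student_count
CS 101 | 2
Economics 201 | 2
Databases 301 | 3
Algorithms 201 | 1
Biology 201 | 2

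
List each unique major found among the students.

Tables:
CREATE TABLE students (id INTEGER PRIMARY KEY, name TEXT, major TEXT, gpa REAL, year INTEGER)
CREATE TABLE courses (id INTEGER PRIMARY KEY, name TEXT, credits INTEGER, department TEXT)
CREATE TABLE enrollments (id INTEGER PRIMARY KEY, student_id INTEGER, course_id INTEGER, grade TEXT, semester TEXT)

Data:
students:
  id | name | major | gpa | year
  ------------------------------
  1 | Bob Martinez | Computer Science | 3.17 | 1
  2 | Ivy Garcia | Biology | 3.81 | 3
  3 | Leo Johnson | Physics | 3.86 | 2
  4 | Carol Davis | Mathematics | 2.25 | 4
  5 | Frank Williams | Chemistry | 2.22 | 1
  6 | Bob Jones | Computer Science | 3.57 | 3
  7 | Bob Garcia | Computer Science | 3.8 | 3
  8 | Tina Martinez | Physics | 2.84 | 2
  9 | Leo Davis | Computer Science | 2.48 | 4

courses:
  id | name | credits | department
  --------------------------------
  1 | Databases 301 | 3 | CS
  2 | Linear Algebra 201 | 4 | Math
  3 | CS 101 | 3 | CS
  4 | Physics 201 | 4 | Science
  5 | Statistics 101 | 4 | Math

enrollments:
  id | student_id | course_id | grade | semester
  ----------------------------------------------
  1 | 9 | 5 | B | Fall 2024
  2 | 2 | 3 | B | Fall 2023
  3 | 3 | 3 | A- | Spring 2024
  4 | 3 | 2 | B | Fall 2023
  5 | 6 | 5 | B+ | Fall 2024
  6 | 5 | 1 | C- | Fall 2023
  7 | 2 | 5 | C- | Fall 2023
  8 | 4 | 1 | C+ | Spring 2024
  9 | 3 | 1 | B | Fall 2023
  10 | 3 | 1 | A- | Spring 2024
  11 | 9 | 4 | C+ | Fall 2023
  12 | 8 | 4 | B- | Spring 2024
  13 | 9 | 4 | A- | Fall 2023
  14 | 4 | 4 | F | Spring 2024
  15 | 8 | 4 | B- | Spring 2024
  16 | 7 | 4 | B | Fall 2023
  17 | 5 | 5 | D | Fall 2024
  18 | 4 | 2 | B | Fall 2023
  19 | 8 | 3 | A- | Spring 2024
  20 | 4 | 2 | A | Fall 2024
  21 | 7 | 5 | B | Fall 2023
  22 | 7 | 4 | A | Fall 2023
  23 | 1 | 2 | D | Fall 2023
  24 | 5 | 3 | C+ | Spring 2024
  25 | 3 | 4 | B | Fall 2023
SELECT DISTINCT major FROM students

Execution result:
major
Computer Science
Biology
Physics
Mathematics
Chemistry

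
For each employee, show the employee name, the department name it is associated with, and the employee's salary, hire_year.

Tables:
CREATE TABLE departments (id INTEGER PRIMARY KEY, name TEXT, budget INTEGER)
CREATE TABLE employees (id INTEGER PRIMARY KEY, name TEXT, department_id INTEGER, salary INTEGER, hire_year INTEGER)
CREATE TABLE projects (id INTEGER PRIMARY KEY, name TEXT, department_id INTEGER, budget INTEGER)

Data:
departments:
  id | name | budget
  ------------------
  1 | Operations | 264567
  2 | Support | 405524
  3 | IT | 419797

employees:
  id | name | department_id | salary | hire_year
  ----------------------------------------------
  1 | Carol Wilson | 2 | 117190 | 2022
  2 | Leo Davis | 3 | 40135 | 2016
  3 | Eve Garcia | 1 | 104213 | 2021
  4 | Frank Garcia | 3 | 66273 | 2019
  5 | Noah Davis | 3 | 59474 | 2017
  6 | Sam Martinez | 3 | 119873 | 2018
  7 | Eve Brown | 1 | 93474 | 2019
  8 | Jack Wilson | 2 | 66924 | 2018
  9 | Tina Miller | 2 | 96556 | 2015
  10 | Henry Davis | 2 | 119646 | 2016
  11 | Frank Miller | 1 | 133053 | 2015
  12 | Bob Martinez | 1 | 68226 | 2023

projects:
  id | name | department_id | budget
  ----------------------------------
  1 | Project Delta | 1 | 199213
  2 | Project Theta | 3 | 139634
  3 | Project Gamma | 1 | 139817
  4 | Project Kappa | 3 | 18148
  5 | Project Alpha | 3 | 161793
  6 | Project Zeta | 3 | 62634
SELECT c.name, p.name AS department, c.salary, c.hire_year FROM employees c JOIN departments p ON c.department_id = p.id

Execution result:
name | department | salary | hire_year
Carol Wilson | Support | 117190 | 2022
Leo Davis | IT | 40135 | 2016
Eve Garcia | Operations | 104213 | 2021
Frank Garcia | IT | 66273 | 2019
Noah Davis | IT | 59474 | 2017
Sam Martinez | IT | 119873 | 2018
Eve Brown | Operations | 93474 | 2019
Jack Wilson | Support | 66924 | 2018
Tina Miller | Support | 96556 | 2015
Henry Davis | Support | 119646 | 2016
Frank Miller | Operations | 133053 | 2015
Bob Martinez | Operations | 68226 | 2023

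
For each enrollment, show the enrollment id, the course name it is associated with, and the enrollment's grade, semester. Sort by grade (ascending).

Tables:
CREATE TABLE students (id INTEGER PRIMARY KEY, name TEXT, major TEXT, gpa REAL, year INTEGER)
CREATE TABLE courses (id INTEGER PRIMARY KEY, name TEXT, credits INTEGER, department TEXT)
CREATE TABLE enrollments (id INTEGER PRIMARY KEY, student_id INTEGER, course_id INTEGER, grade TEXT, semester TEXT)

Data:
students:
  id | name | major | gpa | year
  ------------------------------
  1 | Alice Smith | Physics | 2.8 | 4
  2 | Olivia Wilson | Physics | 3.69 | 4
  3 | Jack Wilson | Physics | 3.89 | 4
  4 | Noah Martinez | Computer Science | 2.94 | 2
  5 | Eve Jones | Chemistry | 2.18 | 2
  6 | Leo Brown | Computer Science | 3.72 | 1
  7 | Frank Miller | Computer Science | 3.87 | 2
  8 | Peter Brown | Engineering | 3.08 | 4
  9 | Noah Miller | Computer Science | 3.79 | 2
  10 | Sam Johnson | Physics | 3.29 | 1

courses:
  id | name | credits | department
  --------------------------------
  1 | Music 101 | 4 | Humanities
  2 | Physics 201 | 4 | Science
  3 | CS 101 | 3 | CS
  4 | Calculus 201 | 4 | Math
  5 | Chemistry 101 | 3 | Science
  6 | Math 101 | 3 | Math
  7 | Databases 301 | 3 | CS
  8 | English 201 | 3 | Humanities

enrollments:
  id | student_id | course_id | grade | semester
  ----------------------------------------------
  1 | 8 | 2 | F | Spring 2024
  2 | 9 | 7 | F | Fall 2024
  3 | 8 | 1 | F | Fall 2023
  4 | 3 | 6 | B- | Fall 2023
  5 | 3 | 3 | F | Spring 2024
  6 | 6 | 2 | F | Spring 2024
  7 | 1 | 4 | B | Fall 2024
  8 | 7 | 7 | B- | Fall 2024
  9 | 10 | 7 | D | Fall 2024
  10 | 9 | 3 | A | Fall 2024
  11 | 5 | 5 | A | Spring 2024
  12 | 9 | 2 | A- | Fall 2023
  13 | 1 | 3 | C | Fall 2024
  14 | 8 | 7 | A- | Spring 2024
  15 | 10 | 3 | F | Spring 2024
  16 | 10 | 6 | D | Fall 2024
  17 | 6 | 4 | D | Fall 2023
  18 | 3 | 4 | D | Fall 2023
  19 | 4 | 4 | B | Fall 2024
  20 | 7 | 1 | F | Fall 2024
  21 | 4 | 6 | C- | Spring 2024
SELECT c.id, p.name AS course, c.grade, c.semester FROM enrollments c JOIN courses p ON c.course_id = p.id ORDER BY c.grade ASC

Execution result:
id | course | grade | semester
10 | CS 101 | A | Fall 2024
11 | Chemistry 101 | A | Spring 2024
12 | Physics 201 | A- | Fall 2023
14 | Databases 301 | A- | Spring 2024
7 | Calculus 201 | B | Fall 2024
19 | Calculus 201 | B | Fall 2024
4 | Math 101 | B- | Fall 2023
8 | Databases 301 | B- | Fall 2024
13 | CS 101 | C | Fall 2024
21 | Math 101 | C- | Spring 2024
9 | Databases 301 | D | Fall 2024
16 | Math 101 | D | Fall 2024
17 | Calculus 201 | D | Fall 2023
18 | Calculus 201 | D | Fall 2023
1 | Physics 201 | F | Spring 2024
2 | Databases 301 | F | Fall 2024
3 | Music 101 | F | Fall 2023
5 | CS 101 | F | Spring 2024
6 | Physics 201 | F | Spring 2024
15 | CS 101 | F | Spring 2024
20 | Music 101 | F | Fall 2024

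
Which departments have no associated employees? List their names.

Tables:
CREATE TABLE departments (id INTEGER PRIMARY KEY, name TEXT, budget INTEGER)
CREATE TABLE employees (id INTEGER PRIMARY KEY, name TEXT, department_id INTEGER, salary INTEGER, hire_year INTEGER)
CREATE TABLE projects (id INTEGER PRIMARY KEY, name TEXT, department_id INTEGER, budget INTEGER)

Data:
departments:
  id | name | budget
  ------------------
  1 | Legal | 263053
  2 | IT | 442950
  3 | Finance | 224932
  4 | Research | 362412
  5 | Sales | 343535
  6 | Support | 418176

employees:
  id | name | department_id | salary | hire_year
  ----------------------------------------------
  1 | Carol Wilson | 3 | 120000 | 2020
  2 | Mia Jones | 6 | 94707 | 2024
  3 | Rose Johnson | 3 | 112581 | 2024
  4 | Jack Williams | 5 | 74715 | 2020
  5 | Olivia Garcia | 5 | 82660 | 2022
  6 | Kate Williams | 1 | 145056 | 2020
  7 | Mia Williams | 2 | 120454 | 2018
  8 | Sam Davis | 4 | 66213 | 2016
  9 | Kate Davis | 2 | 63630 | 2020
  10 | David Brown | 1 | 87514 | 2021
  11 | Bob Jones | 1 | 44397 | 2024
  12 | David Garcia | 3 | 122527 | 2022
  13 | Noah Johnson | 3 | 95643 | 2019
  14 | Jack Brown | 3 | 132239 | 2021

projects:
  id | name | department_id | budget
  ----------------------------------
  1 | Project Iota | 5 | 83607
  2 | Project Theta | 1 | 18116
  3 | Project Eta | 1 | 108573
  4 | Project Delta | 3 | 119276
SELECT p.name FROM departments p LEFT JOIN employees c ON c.department_id = p.id WHERE c.id IS NULL

Execution result:
(no rows)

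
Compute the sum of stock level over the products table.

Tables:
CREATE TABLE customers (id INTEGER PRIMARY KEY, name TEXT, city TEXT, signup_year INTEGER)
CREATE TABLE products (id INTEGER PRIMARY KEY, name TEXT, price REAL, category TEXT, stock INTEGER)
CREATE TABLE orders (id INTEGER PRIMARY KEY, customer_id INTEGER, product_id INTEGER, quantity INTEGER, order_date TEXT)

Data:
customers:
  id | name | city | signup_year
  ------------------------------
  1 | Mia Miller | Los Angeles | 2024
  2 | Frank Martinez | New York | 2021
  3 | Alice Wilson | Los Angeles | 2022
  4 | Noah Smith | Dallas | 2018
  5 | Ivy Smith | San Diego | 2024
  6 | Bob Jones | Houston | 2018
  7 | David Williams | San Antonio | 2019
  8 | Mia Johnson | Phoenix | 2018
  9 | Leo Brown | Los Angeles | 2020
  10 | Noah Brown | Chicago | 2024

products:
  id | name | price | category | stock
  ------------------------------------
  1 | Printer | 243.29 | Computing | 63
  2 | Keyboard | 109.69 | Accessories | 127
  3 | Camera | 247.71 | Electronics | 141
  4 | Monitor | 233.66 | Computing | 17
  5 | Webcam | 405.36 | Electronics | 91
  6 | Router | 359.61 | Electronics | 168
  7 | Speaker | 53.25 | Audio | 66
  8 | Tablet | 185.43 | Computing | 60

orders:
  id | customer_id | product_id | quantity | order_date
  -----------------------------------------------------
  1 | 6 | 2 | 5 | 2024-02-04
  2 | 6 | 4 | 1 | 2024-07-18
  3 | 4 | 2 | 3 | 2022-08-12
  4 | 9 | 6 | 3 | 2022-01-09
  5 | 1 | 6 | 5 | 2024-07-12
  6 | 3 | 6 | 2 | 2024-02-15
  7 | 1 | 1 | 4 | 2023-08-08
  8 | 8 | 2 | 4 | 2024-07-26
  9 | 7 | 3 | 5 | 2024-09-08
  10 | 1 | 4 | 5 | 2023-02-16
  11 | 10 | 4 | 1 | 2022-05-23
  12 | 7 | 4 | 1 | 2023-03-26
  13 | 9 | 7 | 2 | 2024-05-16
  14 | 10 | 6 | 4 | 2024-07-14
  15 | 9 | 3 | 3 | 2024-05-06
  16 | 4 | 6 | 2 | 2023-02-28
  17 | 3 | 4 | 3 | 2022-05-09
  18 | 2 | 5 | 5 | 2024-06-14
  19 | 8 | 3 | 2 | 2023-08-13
SELECT SUM(stock) FROM products

Execution result:
733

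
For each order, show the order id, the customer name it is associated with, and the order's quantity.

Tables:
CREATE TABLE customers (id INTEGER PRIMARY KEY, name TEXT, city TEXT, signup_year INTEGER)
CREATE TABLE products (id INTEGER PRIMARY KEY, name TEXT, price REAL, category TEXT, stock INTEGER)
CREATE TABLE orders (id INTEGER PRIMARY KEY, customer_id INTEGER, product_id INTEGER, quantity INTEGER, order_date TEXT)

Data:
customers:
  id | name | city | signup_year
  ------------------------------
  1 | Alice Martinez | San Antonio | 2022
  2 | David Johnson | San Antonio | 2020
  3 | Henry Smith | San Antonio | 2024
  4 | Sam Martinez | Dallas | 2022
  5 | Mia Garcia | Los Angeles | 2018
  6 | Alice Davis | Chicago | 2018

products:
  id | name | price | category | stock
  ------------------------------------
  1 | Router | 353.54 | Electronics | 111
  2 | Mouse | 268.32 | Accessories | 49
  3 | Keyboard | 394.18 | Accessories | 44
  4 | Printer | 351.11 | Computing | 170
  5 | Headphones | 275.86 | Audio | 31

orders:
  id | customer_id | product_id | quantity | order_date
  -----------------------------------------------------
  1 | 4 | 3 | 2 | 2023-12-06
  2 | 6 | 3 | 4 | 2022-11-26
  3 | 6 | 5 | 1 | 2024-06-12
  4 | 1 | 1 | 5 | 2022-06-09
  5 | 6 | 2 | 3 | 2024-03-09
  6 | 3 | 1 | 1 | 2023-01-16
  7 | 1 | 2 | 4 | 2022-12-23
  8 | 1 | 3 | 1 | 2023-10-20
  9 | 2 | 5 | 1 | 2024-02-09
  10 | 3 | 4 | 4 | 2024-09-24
SELECT c.id, p.name AS customer, c.quantity FROM orders c JOIN customers p ON c.customer_id = p.id

Execution result:
id | customer | quantity
1 | Sam Martinez | 2
2 | Alice Davis | 4
3 | Alice Davis | 1
4 | Alice Martinez | 5
5 | Alice Davis | 3
6 | Henry Smith | 1
7 | Alice Martinez | 4
8 | Alice Martinez | 1
9 | David Johnson | 1
10 | Henry Smith | 4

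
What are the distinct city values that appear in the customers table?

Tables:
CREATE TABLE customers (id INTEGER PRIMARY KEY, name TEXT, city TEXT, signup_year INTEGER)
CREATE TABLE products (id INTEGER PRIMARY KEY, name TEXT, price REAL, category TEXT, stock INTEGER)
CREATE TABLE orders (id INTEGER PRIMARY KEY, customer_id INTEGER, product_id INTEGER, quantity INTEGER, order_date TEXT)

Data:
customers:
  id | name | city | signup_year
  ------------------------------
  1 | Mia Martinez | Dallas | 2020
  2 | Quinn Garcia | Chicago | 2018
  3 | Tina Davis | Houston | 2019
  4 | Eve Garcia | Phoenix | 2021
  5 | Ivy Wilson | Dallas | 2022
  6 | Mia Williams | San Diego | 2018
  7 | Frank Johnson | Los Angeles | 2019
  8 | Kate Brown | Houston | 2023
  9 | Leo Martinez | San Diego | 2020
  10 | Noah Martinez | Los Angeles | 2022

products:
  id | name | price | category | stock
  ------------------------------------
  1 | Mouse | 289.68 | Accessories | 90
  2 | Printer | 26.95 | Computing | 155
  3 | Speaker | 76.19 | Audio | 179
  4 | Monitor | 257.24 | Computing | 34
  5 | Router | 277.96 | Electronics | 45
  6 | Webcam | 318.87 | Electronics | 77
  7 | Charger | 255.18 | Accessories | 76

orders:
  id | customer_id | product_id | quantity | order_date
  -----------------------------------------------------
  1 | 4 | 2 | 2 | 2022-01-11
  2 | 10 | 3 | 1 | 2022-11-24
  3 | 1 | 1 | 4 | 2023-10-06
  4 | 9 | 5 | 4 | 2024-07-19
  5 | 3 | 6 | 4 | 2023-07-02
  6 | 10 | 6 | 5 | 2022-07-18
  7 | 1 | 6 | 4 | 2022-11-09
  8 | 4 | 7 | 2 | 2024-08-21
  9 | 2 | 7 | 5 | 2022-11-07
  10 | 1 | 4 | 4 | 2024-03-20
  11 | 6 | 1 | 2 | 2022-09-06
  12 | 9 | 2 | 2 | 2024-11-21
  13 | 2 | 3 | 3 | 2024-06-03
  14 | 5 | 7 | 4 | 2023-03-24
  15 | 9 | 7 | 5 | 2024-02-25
SELECT DISTINCT city FROM customers

Execution result:
city
Dallas
Chicago
Houston
Phoenix
San Diego
Los Angeles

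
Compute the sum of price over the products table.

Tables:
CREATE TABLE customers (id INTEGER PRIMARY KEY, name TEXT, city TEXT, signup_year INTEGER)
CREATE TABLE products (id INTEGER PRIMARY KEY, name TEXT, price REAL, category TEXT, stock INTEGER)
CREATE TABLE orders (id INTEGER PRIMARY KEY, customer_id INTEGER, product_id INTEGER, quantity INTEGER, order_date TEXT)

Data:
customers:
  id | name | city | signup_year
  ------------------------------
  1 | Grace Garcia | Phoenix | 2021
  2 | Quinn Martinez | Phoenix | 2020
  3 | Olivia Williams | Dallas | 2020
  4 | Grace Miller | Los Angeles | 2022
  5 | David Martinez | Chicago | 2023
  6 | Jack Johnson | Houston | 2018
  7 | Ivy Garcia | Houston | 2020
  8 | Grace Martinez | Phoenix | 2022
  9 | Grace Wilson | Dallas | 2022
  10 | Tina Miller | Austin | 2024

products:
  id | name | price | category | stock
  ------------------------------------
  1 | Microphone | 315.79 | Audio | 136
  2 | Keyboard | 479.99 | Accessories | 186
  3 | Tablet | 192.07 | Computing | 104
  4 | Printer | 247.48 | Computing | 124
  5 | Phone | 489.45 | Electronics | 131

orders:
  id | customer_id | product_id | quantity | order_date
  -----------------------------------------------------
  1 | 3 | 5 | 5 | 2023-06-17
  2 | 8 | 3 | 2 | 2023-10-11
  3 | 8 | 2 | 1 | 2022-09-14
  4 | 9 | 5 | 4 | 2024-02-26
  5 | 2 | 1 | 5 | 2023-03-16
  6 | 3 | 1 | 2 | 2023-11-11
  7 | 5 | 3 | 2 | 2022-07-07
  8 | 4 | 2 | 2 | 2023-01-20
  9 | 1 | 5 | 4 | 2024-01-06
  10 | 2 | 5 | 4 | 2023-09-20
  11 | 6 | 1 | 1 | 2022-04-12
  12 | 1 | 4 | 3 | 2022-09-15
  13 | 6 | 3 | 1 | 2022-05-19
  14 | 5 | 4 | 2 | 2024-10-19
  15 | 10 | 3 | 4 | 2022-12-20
SELECT SUM(price) FROM products

Execution result:
1724.78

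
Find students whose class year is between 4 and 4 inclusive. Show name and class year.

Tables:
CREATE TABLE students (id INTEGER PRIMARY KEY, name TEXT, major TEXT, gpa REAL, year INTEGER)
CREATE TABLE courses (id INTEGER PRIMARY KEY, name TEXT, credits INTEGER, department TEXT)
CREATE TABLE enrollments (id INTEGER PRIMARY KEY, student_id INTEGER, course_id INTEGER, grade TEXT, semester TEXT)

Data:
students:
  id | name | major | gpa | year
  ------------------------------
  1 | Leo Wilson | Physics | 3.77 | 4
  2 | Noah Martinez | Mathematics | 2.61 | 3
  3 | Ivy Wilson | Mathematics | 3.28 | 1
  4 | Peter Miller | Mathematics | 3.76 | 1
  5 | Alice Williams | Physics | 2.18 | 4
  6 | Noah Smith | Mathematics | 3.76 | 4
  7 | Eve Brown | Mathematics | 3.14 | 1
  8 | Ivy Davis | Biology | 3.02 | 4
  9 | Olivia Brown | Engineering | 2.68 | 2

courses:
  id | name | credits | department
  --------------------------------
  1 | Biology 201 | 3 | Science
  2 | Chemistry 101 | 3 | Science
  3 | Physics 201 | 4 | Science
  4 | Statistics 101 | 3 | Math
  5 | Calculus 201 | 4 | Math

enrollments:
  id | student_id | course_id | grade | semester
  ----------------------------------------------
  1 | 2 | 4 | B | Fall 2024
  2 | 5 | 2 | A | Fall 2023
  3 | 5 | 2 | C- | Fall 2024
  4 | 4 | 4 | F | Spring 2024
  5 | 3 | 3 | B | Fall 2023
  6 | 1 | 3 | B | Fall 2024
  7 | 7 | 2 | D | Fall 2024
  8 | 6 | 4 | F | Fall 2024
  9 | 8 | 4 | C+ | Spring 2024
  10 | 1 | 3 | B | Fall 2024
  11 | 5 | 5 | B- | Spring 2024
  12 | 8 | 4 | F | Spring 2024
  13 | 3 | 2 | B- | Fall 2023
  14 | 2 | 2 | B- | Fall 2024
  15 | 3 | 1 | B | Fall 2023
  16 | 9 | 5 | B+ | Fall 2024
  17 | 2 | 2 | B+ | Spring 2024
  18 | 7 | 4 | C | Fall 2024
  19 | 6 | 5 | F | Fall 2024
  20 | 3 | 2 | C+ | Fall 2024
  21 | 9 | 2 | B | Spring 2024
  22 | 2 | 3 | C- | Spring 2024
SELECT name, year FROM students WHERE year BETWEEN 4 AND 4

Execution result:
name | year
Leo Wilson | 4
Alice Williams | 4
Noah Smith | 4
Ivy Davis | 4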